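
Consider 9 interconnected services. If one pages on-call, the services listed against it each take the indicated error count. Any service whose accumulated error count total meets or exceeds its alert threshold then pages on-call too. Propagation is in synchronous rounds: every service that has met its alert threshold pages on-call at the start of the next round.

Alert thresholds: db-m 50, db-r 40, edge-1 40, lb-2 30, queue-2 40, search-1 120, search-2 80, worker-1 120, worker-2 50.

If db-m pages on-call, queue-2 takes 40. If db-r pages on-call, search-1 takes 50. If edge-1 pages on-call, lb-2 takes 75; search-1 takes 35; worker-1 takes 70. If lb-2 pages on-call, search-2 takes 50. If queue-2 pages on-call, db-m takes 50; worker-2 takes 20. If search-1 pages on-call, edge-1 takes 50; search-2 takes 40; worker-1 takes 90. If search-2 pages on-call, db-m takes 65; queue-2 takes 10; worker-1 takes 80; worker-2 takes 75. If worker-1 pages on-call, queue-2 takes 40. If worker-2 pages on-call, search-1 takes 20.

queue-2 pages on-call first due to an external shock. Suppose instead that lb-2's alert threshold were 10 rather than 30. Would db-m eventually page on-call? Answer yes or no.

yes

With lb-2's alert threshold at 10:
Round 1 — queue-2 pages on-call (initial).
  db-m: +50 → 50 ≥ 50
  worker-2: +20 → 20 < 50
Round 2 — db-m pages on-call.
No further pages.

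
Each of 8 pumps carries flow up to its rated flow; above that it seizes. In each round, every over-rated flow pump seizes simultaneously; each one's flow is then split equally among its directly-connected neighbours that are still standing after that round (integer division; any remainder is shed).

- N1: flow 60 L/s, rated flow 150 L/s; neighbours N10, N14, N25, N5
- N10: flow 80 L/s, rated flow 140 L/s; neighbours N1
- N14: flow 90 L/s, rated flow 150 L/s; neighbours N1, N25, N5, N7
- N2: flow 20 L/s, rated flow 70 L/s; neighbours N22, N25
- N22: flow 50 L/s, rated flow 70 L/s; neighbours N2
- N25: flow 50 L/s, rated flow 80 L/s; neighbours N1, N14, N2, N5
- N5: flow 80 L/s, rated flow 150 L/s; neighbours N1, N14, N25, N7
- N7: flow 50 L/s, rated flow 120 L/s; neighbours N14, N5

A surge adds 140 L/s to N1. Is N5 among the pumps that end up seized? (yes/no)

yes

Round 1 — N1 at 200 > 150. N1 seizes.
  N1 sheds 200 L/s to N10, N14, N25, N5: 50 each.
    N10: 80+50 = 130 ≤ 140
    N14: 90+50 = 140 ≤ 150
    N25: 50+50 = 100 > 80
    N5: 80+50 = 130 ≤ 150
Round 2 — N25 seizes.
  N25 sheds 100 L/s to N14, N2, N5: 33 each (1 lost).
    N14: 140+33 = 173 > 150
    N2: 20+33 = 53 ≤ 70
    N5: 130+33 = 163 > 150
Round 3 — N14, N5 seize.
  N14 sheds 173 L/s to N7: 173 each.
    N7: 50+173 = 223 > 120
  N5 sheds 163 L/s to N7: 163 each.
    N7: 223+163 = 386 > 120
Round 4 — N7 seizes.
  N7 sheds 386 L/s: no online neighbours, lost.
No further seizures.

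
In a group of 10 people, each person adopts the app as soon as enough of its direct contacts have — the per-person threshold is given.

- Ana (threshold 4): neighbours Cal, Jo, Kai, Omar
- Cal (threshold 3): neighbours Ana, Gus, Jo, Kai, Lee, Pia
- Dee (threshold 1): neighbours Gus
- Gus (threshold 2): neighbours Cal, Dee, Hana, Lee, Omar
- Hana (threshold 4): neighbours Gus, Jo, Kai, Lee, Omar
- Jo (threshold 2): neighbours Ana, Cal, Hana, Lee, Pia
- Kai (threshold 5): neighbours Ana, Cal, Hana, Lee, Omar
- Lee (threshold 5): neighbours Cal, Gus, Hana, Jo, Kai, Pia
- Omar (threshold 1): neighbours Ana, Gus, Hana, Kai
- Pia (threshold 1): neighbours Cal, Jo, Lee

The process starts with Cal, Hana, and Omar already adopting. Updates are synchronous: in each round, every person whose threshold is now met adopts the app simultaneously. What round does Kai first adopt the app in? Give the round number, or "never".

Round 1 — Cal, Hana, Omar adopt the app (initial).
Round 2 — checking thresholds:
  Ana: 2 of 4 neighbours < 4, not yet.
  Gus: 3 of 5 neighbours ≥ 2, adopts the app.
  Jo: 2 of 5 neighbours ≥ 2, adopts the app.
  Kai: 3 of 5 neighbours < 5, not yet.
  Lee: 2 of 6 neighbours < 5, not yet.
  Pia: 1 of 3 neighbours ≥ 1, adopts the app.
Round 3 — checking thresholds:
  Ana: 3 of 4 neighbours < 4, not yet.
  Dee: 1 of 1 neighbours ≥ 1, adopts the app.
  Kai: 3 of 5 neighbours < 5, not yet.
  Lee: 5 of 6 neighbours ≥ 5, adopts the app.
Round 4 — no new adoptions; cascade stops.

never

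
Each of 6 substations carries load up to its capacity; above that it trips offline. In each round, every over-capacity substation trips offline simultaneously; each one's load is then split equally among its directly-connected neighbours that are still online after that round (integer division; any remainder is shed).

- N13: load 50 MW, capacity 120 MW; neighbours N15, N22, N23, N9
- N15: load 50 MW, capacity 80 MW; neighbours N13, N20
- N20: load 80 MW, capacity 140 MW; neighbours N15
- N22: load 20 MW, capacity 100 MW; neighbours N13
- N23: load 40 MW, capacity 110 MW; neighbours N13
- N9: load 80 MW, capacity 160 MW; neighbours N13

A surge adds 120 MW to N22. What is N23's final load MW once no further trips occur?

Round 1 — N22 at 140 > 100. N22 trips offline.
  N22 sheds 140 MW to N13: 140 each.
    N13: 50+140 = 190 > 120
Round 2 — N13 trips offline.
  N13 sheds 190 MW to N15, N23, N9: 63 each (1 lost).
    N15: 50+63 = 113 > 80
    N23: 40+63 = 103 ≤ 110
    N9: 80+63 = 143 ≤ 160
Round 3 — N15 trips offline.
  N15 sheds 113 MW to N20: 113 each.
    N20: 80+113 = 193 > 140
Round 4 — N20 trips offline.
  N20 sheds 193 MW: no online neighbours, lost.
No further trips.

103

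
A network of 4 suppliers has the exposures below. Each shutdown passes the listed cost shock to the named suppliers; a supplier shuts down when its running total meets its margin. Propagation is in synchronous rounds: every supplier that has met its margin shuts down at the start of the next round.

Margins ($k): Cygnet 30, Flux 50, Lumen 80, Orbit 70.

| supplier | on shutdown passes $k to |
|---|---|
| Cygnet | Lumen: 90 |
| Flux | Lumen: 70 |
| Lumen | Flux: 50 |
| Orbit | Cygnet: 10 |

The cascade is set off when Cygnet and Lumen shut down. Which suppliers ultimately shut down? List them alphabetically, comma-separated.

Cygnet, Flux, Lumen

Round 1 — Cygnet, Lumen shut down (initial).
  Flux: +50 → 50 ≥ 50
Round 2 — Flux shuts down.
No further shutdowns.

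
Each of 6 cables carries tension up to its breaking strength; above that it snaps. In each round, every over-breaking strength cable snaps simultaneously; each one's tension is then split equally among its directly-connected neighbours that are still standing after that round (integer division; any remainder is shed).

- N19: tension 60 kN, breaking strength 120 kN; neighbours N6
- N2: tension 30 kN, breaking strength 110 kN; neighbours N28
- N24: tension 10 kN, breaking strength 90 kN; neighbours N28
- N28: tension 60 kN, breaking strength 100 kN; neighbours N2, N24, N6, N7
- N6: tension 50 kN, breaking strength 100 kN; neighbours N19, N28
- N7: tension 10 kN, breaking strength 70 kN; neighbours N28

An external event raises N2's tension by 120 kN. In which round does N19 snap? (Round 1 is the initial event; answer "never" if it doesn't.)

4

Round 1 — N2 at 150 > 110. N2 snaps.
  N2 sheds 150 kN to N28: 150 each.
    N28: 60+150 = 210 > 100
Round 2 — N28 snaps.
  N28 sheds 210 kN to N24, N6, N7: 70 each.
    N24: 10+70 = 80 ≤ 90
    N6: 50+70 = 120 > 100
    N7: 10+70 = 80 > 70
Round 3 — N6, N7 snap.
  N6 sheds 120 kN to N19: 120 each.
    N19: 60+120 = 180 > 120
  N7 sheds 80 kN: no online neighbours, lost.
Round 4 — N19 snaps.
  N19 sheds 180 kN: no online neighbours, lost.
No further breaks.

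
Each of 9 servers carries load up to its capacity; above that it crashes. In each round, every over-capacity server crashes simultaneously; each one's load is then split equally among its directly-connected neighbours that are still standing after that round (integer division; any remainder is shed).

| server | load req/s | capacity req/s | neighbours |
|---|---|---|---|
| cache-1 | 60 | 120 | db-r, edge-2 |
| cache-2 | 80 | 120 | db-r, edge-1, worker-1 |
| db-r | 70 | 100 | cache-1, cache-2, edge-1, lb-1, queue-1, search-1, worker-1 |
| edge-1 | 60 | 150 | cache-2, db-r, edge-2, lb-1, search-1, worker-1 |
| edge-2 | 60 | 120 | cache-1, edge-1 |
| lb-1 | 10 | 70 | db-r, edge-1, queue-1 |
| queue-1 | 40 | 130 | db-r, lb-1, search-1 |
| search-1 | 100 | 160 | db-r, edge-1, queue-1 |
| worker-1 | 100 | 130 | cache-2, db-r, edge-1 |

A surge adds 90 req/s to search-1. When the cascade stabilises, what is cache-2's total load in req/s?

Round 1 — search-1 at 190 > 160. search-1 crashes.
  search-1 sheds 190 req/s to db-r, edge-1, queue-1: 63 each (1 lost).
    db-r: 70+63 = 133 > 100
    edge-1: 60+63 = 123 ≤ 150
    queue-1: 40+63 = 103 ≤ 130
Round 2 — db-r crashes.
  db-r sheds 133 req/s to cache-1, cache-2, edge-1, lb-1, queue-1, worker-1: 22 each (1 lost).
    cache-1: 60+22 = 82 ≤ 120
    cache-2: 80+22 = 102 ≤ 120
    edge-1: 123+22 = 145 ≤ 150
    lb-1: 10+22 = 32 ≤ 70
    queue-1: 103+22 = 125 ≤ 130
    worker-1: 100+22 = 122 ≤ 130
No further crashes.

102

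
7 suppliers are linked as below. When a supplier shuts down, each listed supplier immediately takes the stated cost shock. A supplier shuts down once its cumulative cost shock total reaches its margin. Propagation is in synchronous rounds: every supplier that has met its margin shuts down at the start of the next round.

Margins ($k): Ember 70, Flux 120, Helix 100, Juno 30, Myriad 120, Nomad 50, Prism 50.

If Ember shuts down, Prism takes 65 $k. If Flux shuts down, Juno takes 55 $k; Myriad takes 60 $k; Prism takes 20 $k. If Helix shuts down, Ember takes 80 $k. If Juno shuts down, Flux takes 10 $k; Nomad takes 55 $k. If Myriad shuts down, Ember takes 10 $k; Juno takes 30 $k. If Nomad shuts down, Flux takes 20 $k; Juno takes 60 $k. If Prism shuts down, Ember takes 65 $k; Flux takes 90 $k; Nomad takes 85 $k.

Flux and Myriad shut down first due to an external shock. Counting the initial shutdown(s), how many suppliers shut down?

Round 1 — Flux, Myriad shut down (initial).
  Ember: +10 → 10 < 70
  Juno: +55+30 → 85 ≥ 30
  Prism: +20 → 20 < 50
Round 2 — Juno shuts down.
  Nomad: +55 → 55 ≥ 50
Round 3 — Nomad shuts down.
No further shutdowns.

4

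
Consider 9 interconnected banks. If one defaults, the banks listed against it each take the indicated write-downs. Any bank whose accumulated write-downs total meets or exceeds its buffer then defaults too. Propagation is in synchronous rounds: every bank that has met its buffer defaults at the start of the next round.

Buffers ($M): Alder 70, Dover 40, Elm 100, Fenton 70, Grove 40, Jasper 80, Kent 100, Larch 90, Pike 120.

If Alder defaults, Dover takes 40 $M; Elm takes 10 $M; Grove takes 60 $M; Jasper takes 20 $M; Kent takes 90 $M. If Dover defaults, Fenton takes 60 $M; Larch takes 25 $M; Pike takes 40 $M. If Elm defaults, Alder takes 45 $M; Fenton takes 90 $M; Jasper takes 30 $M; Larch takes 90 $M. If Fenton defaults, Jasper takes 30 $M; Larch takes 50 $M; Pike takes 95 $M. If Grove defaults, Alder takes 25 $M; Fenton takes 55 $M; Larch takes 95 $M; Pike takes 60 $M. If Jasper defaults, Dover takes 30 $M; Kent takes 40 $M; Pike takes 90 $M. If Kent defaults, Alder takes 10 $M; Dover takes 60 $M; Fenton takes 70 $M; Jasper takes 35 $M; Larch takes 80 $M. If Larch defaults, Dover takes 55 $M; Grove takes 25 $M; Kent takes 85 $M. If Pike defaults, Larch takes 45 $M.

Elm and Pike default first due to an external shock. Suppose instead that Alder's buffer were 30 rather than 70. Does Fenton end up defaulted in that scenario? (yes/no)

With Alder's buffer at 30:
Round 1 — Elm, Pike default (initial).
  Alder: +45 → 45 ≥ 30
  Fenton: +90 → 90 ≥ 70
  Jasper: +30 → 30 < 80
  Larch: +90+45 → 135 ≥ 90
Round 2 — Alder, Fenton, Larch default.
  Dover: +40+55 → 95 ≥ 40
  Grove: +60+25 → 85 ≥ 40
  Jasper: +20+30 → 80 ≥ 80
  Kent: +90+85 → 175 ≥ 100
Round 3 — Dover, Grove, Jasper, Kent default.
No further defaults.

yes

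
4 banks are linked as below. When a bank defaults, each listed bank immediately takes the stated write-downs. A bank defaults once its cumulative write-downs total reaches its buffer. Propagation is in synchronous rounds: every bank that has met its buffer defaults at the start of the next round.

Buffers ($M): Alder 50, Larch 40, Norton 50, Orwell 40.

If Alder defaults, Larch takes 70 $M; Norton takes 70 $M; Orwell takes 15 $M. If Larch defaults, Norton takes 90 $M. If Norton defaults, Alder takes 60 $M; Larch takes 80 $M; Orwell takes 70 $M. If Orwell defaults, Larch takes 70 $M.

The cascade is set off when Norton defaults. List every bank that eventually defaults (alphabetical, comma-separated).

Round 1 — Norton defaults (initial).
  Alder: +60 → 60 ≥ 50
  Larch: +80 → 80 ≥ 40
  Orwell: +70 → 70 ≥ 40
Round 2 — Alder, Larch, Orwell default.
No further defaults.

Alder, Larch, Norton, Orwell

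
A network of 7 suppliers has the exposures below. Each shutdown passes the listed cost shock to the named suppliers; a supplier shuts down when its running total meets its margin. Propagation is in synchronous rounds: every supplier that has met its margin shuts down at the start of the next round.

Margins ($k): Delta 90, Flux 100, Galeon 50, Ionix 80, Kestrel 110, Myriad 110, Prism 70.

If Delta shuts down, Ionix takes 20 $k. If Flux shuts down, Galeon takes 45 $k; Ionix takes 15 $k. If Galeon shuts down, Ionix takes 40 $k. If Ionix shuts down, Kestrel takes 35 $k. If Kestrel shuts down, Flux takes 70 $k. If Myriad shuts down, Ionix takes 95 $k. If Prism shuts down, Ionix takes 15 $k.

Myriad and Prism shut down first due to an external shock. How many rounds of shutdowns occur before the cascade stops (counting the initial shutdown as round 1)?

Round 1 — Myriad, Prism shut down (initial).
  Ionix: +95+15 → 110 ≥ 80
Round 2 — Ionix shuts down.
  Kestrel: +35 → 35 < 110
No further shutdowns.

2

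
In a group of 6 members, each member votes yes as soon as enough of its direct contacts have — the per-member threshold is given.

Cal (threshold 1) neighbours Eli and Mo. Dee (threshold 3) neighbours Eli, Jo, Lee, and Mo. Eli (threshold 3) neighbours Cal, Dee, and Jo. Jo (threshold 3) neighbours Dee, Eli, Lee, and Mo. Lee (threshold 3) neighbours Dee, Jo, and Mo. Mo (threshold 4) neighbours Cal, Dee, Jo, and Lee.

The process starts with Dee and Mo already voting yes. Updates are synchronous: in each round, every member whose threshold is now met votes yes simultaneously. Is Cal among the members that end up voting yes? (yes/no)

Round 1 — Dee, Mo vote yes (initial).
Round 2 — checking thresholds:
  Cal: 1 of 2 neighbours ≥ 1, votes yes.
  Eli: 1 of 3 neighbours < 3, below threshold.
  Jo: 2 of 4 neighbours < 3, below threshold.
  Lee: 2 of 3 neighbours < 3, below threshold.
Round 3 — no new yes votes; cascade stops.

yes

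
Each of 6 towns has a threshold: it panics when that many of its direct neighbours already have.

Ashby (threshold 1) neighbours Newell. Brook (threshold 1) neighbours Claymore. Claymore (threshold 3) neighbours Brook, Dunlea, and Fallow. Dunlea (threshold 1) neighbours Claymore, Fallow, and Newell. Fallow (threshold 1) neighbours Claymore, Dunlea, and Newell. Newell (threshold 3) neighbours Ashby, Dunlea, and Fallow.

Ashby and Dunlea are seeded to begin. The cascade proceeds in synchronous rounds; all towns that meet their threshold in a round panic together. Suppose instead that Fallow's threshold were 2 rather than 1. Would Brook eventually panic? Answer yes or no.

With Fallow's threshold at 2:
Round 1 — Ashby, Dunlea panic (initial).
Round 2 — no new panics; cascade stops.

no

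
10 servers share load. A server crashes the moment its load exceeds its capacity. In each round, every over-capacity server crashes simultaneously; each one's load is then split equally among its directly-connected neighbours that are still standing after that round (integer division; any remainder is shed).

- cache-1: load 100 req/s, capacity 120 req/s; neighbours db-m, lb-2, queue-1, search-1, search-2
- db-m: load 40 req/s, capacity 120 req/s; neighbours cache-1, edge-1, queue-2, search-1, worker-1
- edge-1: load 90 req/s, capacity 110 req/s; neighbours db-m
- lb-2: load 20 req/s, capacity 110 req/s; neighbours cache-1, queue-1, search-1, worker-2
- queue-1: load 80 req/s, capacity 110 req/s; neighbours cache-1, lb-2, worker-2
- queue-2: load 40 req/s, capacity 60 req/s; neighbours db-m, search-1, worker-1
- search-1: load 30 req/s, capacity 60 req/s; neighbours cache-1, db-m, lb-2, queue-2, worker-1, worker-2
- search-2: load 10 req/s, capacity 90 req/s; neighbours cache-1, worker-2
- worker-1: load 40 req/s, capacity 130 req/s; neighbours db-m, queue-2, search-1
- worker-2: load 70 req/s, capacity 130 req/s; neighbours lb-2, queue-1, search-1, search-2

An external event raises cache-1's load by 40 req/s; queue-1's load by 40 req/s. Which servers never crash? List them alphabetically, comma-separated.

db-m, edge-1, queue-2, worker-1

Round 1 — cache-1 at 140 > 120; queue-1 at 120 > 110. cache-1, queue-1 crash.
  cache-1 sheds 140 req/s to db-m, lb-2, search-1, search-2: 35 each.
    db-m: 40+35 = 75 ≤ 120
    lb-2: 20+35 = 55 ≤ 110
    search-1: 30+35 = 65 > 60
    search-2: 10+35 = 45 ≤ 90
  queue-1 sheds 120 req/s to lb-2, worker-2: 60 each.
    lb-2: 55+60 = 115 > 110
    worker-2: 70+60 = 130 ≤ 130
Round 2 — lb-2, search-1 crash.
  lb-2 sheds 115 req/s to worker-2: 115 each.
    worker-2: 130+115 = 245 > 130
  search-1 sheds 65 req/s to db-m, queue-2, worker-1, worker-2: 16 each (1 lost).
    db-m: 75+16 = 91 ≤ 120
    queue-2: 40+16 = 56 ≤ 60
    worker-1: 40+16 = 56 ≤ 130
    worker-2: 245+16 = 261 > 130
Round 3 — worker-2 crashes.
  worker-2 sheds 261 req/s to search-2: 261 each.
    search-2: 45+261 = 306 > 90
Round 4 — search-2 crashes.
  search-2 sheds 306 req/s: no online neighbours, lost.
No further crashes.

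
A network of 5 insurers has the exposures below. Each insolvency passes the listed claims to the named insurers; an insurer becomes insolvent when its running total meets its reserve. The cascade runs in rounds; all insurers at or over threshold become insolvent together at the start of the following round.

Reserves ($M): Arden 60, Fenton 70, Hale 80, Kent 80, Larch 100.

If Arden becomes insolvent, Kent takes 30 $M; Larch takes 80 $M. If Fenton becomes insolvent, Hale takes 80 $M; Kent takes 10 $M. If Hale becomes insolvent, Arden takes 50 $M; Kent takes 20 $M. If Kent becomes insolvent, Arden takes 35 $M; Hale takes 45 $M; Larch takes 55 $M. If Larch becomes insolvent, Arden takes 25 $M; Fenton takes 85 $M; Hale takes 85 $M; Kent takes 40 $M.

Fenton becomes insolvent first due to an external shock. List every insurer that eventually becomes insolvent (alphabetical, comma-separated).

Fenton, Hale

Round 1 — Fenton becomes insolvent (initial).
  Hale: +80 → 80 ≥ 80
  Kent: +10 → 10 < 80
Round 2 — Hale becomes insolvent.
  Arden: +50 → 50 < 60
  Kent: +20 → 30 < 80
No further insolvencies.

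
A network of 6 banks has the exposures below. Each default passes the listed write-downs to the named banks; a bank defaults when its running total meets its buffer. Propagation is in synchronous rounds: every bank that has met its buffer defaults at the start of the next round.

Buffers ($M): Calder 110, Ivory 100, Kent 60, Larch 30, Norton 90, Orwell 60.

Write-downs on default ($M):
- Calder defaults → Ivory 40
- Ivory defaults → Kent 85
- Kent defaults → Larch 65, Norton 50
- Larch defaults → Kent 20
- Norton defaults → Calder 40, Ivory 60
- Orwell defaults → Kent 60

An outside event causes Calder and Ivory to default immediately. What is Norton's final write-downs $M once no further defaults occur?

50

Round 1 — Calder, Ivory default (initial).
  Kent: +85 → 85 ≥ 60
Round 2 — Kent defaults.
  Larch: +65 → 65 ≥ 30
  Norton: +50 → 50 < 90
Round 3 — Larch defaults.
No further defaults.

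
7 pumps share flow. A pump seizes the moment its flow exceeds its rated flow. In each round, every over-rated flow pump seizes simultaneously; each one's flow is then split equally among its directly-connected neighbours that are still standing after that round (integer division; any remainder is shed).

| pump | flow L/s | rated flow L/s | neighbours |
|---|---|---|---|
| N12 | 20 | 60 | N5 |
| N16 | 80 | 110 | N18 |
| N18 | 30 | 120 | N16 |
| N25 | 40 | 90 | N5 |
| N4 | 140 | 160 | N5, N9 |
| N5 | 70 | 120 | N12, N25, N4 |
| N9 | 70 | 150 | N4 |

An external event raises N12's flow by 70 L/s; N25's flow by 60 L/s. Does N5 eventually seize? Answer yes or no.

Round 1 — N12 at 90 > 60; N25 at 100 > 90. N12, N25 seize.
  N12 sheds 90 L/s to N5: 90 each.
    N5: 70+90 = 160 > 120
  N25 sheds 100 L/s to N5: 100 each.
    N5: 160+100 = 260 > 120
Round 2 — N5 seizes.
  N5 sheds 260 L/s to N4: 260 each.
    N4: 140+260 = 400 > 160
Round 3 — N4 seizes.
  N4 sheds 400 L/s to N9: 400 each.
    N9: 70+400 = 470 > 150
Round 4 — N9 seizes.
  N9 sheds 470 L/s: no online neighbours, lost.
No further seizures.

yes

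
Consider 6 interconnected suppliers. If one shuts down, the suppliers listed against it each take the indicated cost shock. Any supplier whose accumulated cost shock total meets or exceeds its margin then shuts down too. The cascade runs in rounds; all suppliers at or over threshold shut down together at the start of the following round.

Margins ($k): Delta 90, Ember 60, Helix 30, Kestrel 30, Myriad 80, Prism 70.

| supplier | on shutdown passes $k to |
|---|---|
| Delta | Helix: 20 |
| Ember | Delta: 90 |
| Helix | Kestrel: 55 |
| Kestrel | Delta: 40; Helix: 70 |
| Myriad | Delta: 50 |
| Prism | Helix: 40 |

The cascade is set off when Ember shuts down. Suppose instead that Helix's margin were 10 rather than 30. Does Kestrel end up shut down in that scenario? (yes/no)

With Helix's margin at 10:
Round 1 — Ember shuts down (initial).
  Delta: +90 → 90 ≥ 90
Round 2 — Delta shuts down.
  Helix: +20 → 20 ≥ 10
Round 3 — Helix shuts down.
  Kestrel: +55 → 55 ≥ 30
Round 4 — Kestrel shuts down.
No further shutdowns.

yes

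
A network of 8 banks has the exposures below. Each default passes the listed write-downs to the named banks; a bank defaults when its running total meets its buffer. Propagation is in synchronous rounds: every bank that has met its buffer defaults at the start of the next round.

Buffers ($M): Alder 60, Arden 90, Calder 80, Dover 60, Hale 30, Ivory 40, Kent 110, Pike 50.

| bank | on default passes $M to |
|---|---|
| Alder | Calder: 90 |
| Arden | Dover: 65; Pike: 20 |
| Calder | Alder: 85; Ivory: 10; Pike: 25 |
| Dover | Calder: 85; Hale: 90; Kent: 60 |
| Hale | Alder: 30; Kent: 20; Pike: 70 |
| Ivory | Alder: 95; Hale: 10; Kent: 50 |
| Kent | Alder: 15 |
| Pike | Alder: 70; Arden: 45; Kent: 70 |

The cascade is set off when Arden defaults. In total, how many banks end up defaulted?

7

Round 1 — Arden defaults (initial).
  Dover: +65 → 65 ≥ 60
  Pike: +20 → 20 < 50
Round 2 — Dover defaults.
  Calder: +85 → 85 ≥ 80
  Hale: +90 → 90 ≥ 30
  Kent: +60 → 60 < 110
Round 3 — Calder, Hale default.
  Alder: +85+30 → 115 ≥ 60
  Ivory: +10 → 10 < 40
  Kent: +20 → 80 < 110
  Pike: +25+70 → 115 ≥ 50
Round 4 — Alder, Pike default.
  Kent: +70 → 150 ≥ 110
Round 5 — Kent defaults.
No further defaults.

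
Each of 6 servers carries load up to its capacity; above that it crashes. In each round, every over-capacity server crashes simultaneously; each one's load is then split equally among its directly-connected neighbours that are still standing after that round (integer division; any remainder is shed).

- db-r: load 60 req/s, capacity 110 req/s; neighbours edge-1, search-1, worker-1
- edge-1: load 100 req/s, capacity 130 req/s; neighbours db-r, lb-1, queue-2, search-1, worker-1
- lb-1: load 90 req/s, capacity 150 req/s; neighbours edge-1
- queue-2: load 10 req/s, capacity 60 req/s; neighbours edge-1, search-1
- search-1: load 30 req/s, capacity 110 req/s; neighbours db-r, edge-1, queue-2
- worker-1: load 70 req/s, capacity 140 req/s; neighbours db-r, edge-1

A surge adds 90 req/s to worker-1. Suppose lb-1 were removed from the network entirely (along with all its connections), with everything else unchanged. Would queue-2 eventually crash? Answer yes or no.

With lb-1 removed:
Round 1 — worker-1 at 160 > 140. worker-1 crashes.
  worker-1 sheds 160 req/s to db-r, edge-1: 80 each.
    db-r: 60+80 = 140 > 110
    edge-1: 100+80 = 180 > 130
Round 2 — db-r, edge-1 crash.
  db-r sheds 140 req/s to search-1: 140 each.
    search-1: 30+140 = 170 > 110
  edge-1 sheds 180 req/s to queue-2, search-1: 90 each.
    queue-2: 10+90 = 100 > 60
    search-1: 170+90 = 260 > 110
Round 3 — queue-2, search-1 crash.
  queue-2 sheds 100 req/s: no online neighbours, lost.
  search-1 sheds 260 req/s: no online neighbours, lost.
No further crashes.

yes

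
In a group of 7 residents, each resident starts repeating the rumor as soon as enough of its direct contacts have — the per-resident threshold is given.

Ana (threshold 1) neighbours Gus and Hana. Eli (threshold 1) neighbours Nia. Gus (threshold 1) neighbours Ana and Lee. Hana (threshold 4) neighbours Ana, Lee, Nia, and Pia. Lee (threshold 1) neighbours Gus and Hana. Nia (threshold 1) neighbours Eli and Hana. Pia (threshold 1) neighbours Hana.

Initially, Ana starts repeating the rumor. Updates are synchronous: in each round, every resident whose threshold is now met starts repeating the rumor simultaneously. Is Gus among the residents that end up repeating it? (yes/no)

yes

Round 1 — Ana starts repeating the rumor (initial).
Round 2 — checking thresholds:
  Gus: 1 of 2 neighbours ≥ 1, starts repeating the rumor.
  Hana: 1 of 4 neighbours < 4, holds.
Round 3 — checking thresholds:
  Hana: 1 of 4 neighbours < 4, holds.
  Lee: 1 of 2 neighbours ≥ 1, starts repeating the rumor.
Round 4 — no new spreads; cascade stops.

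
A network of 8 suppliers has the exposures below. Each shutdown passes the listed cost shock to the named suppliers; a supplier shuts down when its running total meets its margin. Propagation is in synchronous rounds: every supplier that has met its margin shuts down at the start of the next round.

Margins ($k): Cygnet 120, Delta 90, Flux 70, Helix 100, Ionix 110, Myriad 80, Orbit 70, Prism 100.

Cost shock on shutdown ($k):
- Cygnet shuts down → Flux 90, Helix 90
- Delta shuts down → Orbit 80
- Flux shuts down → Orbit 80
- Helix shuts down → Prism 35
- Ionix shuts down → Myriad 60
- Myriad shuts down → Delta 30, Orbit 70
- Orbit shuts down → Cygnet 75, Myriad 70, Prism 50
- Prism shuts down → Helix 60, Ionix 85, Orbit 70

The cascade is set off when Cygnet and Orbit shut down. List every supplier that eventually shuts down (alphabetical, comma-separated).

Round 1 — Cygnet, Orbit shut down (initial).
  Flux: +90 → 90 ≥ 70
  Helix: +90 → 90 < 100
  Myriad: +70 → 70 < 80
  Prism: +50 → 50 < 100
Round 2 — Flux shuts down.
No further shutdowns.

Cygnet, Flux, Orbit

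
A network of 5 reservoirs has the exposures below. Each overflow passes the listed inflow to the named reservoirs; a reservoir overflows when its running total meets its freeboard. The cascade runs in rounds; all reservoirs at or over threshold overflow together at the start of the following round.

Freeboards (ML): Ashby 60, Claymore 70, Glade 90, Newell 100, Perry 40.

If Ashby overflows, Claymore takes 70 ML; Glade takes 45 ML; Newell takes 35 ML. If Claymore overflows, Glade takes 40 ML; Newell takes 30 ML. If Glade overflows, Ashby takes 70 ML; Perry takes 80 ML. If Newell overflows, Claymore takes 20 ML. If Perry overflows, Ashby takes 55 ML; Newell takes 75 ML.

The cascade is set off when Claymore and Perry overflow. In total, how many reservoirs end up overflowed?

Round 1 — Claymore, Perry overflow (initial).
  Ashby: +55 → 55 < 60
  Glade: +40 → 40 < 90
  Newell: +30+75 → 105 ≥ 100
Round 2 — Newell overflows.
No further overflows.

3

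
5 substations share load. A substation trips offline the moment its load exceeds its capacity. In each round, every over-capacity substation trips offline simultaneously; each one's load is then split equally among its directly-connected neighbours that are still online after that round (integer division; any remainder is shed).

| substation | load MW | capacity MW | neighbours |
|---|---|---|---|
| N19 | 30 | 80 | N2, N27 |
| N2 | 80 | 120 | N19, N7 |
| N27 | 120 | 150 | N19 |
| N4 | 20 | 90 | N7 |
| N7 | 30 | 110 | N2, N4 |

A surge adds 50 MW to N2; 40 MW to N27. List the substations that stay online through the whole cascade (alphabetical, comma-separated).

N4, N7

Round 1 — N2 at 130 > 120; N27 at 160 > 150. N2, N27 trip offline.
  N2 sheds 130 MW to N19, N7: 65 each.
    N19: 30+65 = 95 > 80
    N7: 30+65 = 95 ≤ 110
  N27 sheds 160 MW to N19: 160 each.
    N19: 95+160 = 255 > 80
Round 2 — N19 trips offline.
  N19 sheds 255 MW: no online neighbours, lost.
No further trips.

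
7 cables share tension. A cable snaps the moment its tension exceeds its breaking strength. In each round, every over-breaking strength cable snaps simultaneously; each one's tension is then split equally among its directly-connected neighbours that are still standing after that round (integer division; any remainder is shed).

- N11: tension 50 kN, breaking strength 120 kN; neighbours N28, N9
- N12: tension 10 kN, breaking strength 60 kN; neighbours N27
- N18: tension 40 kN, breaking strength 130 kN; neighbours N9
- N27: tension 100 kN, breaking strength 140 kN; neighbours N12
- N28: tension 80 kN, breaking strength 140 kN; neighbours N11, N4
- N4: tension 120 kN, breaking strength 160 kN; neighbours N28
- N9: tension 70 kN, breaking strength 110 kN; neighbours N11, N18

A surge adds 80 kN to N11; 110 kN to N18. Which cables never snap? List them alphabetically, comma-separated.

N12, N27

Round 1 — N11 at 130 > 120; N18 at 150 > 130. N11, N18 snap.
  N11 sheds 130 kN to N28, N9: 65 each.
    N28: 80+65 = 145 > 140
    N9: 70+65 = 135 > 110
  N18 sheds 150 kN to N9: 150 each.
    N9: 135+150 = 285 > 110
Round 2 — N28, N9 snap.
  N28 sheds 145 kN to N4: 145 each.
    N4: 120+145 = 265 > 160
  N9 sheds 285 kN: no online neighbours, lost.
Round 3 — N4 snaps.
  N4 sheds 265 kN: no online neighbours, lost.
No further breaks.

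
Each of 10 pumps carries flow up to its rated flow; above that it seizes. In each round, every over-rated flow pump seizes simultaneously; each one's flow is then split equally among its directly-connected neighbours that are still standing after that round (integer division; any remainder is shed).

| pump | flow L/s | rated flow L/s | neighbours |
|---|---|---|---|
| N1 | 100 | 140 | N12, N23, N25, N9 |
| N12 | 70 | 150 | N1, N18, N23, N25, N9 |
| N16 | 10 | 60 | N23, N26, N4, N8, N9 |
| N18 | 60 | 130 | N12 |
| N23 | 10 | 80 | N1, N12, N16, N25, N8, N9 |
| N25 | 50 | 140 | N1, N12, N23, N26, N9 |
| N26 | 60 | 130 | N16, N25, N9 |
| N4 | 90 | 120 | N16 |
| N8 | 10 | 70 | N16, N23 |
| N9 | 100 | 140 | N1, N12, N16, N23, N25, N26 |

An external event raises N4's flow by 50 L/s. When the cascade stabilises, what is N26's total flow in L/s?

97

Round 1 — N4 at 140 > 120. N4 seizes.
  N4 sheds 140 L/s to N16: 140 each.
    N16: 10+140 = 150 > 60
Round 2 — N16 seizes.
  N16 sheds 150 L/s to N23, N26, N8, N9: 37 each (2 lost).
    N23: 10+37 = 47 ≤ 80
    N26: 60+37 = 97 ≤ 130
    N8: 10+37 = 47 ≤ 70
    N9: 100+37 = 137 ≤ 140
No further seizures.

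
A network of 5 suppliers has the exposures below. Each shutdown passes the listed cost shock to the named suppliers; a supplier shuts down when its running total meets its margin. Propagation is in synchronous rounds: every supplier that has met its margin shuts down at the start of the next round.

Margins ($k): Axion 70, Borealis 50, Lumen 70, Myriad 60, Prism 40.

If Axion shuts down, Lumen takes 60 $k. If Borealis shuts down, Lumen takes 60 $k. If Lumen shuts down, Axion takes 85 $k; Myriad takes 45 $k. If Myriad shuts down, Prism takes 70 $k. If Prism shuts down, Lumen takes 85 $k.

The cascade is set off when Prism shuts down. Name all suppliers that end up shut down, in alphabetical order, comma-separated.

Round 1 — Prism shuts down (initial).
  Lumen: +85 → 85 ≥ 70
Round 2 — Lumen shuts down.
  Axion: +85 → 85 ≥ 70
  Myriad: +45 → 45 < 60
Round 3 — Axion shuts down.
No further shutdowns.

Axion, Lumen, Prism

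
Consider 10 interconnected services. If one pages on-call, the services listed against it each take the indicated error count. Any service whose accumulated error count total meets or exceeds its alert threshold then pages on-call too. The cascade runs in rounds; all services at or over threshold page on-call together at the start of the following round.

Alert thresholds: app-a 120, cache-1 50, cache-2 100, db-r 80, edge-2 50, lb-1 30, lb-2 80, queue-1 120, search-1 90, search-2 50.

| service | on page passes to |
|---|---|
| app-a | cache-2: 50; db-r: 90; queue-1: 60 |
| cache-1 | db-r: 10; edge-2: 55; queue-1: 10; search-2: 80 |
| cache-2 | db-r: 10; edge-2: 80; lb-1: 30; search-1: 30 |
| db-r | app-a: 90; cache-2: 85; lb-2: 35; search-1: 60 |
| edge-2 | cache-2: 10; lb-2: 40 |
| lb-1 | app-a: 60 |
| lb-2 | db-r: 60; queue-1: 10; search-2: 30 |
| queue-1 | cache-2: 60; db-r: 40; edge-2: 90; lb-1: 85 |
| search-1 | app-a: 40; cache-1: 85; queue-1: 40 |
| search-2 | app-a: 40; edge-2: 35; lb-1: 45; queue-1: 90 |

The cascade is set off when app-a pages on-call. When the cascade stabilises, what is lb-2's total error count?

Round 1 — app-a pages on-call (initial).
  cache-2: +50 → 50 < 100
  db-r: +90 → 90 ≥ 80
  queue-1: +60 → 60 < 120
Round 2 — db-r pages on-call.
  cache-2: +85 → 135 ≥ 100
  lb-2: +35 → 35 < 80
  search-1: +60 → 60 < 90
Round 3 — cache-2 pages on-call.
  edge-2: +80 → 80 ≥ 50
  lb-1: +30 → 30 ≥ 30
  search-1: +30 → 90 ≥ 90
Round 4 — edge-2, lb-1, search-1 page on-call.
  cache-1: +85 → 85 ≥ 50
  lb-2: +40 → 75 < 80
  queue-1: +40 → 100 < 120
Round 5 — cache-1 pages on-call.
  queue-1: +10 → 110 < 120
  search-2: +80 → 80 ≥ 50
Round 6 — search-2 pages on-call.
  queue-1: +90 → 200 ≥ 120
Round 7 — queue-1 pages on-call.
No further pages.

75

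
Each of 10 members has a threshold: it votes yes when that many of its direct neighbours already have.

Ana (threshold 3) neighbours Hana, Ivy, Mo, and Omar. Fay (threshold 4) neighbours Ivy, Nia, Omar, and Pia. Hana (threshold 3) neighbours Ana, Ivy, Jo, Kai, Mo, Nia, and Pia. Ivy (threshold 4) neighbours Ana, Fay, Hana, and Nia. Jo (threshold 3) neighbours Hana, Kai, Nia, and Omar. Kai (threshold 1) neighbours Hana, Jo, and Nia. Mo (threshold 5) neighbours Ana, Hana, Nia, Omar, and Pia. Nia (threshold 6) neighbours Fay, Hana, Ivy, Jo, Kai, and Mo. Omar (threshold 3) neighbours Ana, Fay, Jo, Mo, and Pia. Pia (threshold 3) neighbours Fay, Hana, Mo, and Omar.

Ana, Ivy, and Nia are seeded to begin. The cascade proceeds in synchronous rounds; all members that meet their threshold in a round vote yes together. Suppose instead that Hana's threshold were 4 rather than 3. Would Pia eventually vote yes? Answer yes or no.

With Hana's threshold at 4:
Round 1 — Ana, Ivy, Nia vote yes (initial).
Round 2 — checking thresholds:
  Fay: 2 of 4 neighbours < 4, not yet.
  Hana: 3 of 7 neighbours < 4, not yet.
  Jo: 1 of 4 neighbours < 3, not yet.
  Kai: 1 of 3 neighbours ≥ 1, votes yes.
  Mo: 2 of 5 neighbours < 5, not yet.
  Omar: 1 of 5 neighbours < 3, not yet.
Round 3 — checking thresholds:
  Fay: 2 of 4 neighbours < 4, not yet.
  Hana: 4 of 7 neighbours ≥ 4, votes yes.
  Jo: 2 of 4 neighbours < 3, not yet.
  Mo: 2 of 5 neighbours < 5, not yet.
  Omar: 1 of 5 neighbours < 3, not yet.
Round 4 — checking thresholds:
  Fay: 2 of 4 neighbours < 4, not yet.
  Jo: 3 of 4 neighbours ≥ 3, votes yes.
  Mo: 3 of 5 neighbours < 5, not yet.
  Omar: 1 of 5 neighbours < 3, not yet.
  Pia: 1 of 4 neighbours < 3, not yet.
Round 5 — no new yes votes; cascade stops.

no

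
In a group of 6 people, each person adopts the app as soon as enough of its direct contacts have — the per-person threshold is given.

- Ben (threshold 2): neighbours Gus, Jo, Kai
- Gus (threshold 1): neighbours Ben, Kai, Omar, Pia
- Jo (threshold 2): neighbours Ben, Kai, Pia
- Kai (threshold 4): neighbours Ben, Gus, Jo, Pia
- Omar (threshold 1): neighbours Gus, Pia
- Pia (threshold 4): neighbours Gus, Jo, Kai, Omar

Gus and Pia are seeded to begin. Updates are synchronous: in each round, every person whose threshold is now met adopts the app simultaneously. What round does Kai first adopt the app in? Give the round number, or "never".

Round 1 — Gus, Pia adopt the app (initial).
Round 2 — checking thresholds:
  Ben: 1 of 3 neighbours < 2, holds.
  Jo: 1 of 3 neighbours < 2, holds.
  Kai: 2 of 4 neighbours < 4, holds.
  Omar: 2 of 2 neighbours ≥ 1, adopts the app.
Round 3 — no new adoptions; cascade stops.

never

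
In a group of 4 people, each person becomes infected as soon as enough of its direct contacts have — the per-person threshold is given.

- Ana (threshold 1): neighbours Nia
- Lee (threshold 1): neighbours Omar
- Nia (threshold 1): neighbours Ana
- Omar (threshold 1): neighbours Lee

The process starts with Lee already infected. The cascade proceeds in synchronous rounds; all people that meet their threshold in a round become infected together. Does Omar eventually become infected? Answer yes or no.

Round 1 — Lee becomes infected (initial).
Round 2 — checking thresholds:
  Omar: 1 of 1 neighbours ≥ 1, becomes infected.
Round 3 — no new infections; cascade stops.

yes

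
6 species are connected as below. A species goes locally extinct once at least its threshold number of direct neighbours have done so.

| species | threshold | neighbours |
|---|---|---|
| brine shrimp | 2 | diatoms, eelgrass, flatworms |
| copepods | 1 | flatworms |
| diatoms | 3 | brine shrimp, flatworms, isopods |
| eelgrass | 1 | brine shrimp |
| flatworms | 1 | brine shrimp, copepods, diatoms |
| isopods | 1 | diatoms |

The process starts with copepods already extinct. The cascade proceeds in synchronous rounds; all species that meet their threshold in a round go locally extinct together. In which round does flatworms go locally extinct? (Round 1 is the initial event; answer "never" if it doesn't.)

2

Round 1 — copepods goes locally extinct (initial).
Round 2 — checking thresholds:
  flatworms: 1 of 3 neighbours ≥ 1, goes locally extinct.
Round 3 — no new extinctions; cascade stops.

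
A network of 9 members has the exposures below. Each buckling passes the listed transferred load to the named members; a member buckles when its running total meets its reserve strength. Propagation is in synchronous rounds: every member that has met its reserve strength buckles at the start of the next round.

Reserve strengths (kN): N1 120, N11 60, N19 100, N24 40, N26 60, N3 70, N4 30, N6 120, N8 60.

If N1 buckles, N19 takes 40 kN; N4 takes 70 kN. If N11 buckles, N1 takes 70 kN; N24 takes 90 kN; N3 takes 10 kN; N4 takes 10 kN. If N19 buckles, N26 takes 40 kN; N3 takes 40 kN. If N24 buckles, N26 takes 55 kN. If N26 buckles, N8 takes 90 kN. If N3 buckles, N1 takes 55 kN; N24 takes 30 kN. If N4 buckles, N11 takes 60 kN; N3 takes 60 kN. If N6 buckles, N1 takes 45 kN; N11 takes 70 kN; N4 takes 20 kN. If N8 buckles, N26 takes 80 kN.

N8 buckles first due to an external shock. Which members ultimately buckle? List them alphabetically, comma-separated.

Round 1 — N8 buckles (initial).
  N26: +80 → 80 ≥ 60
Round 2 — N26 buckles.
No further bucklings.

N26, N8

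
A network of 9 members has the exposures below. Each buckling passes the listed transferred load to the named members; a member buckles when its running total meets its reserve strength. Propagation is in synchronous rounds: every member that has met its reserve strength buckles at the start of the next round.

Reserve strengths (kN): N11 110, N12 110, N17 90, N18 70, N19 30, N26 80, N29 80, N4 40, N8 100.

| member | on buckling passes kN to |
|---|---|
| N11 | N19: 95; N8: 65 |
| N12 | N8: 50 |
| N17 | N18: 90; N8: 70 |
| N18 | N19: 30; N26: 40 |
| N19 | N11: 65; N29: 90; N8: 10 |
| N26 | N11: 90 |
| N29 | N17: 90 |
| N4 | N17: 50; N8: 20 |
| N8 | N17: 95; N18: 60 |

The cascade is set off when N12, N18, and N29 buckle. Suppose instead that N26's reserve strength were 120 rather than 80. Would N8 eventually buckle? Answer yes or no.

With N26's reserve strength at 120:
Round 1 — N12, N18, N29 buckle (initial).
  N17: +90 → 90 ≥ 90
  N19: +30 → 30 ≥ 30
  N26: +40 → 40 < 120
  N8: +50 → 50 < 100
Round 2 — N17, N19 buckle.
  N11: +65 → 65 < 110
  N8: +70+10 → 130 ≥ 100
Round 3 — N8 buckles.
No further bucklings.

yes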